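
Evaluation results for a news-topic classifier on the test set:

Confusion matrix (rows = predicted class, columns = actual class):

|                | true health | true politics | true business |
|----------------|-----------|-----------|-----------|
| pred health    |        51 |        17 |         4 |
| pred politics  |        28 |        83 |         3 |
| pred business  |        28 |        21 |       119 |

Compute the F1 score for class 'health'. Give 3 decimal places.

Treat 'health' as positive and all other classes as negative.
F1 score = 2·TP/(2·TP+FP+FN).
health: TP=51, FP=17+4=21, FN=28+28=56 → 102/179 = 0.5698

0.570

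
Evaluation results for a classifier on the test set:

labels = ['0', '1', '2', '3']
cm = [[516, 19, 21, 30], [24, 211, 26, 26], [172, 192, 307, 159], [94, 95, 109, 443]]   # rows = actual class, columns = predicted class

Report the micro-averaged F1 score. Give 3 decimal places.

Micro-averaging pools counts across classes: ΣTP=1477, ΣFP=967, ΣFN=967.
Micro-F1 score = 2·TP/(2·TP+FP+FN) on pooled counts = 0.604 (equals overall accuracy in single-label multiclass).

0.604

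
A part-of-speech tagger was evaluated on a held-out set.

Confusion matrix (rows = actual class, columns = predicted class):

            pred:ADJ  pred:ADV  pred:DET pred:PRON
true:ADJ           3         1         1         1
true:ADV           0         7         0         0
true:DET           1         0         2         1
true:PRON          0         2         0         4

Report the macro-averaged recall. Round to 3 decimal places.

0.667

Per-class recall (TP/(TP+FN)):
  ADJ: TP=3, FN=1+1+1=3 → 3/6 = 0.5000
  ADV: TP=7, FN=0+0+0=0 → 7/7 = 1.0000
  DET: TP=2, FN=1+0+1=2 → 2/4 = 0.5000
  PRON: TP=4, FN=0+2+0=2 → 4/6 = 0.6667
Macro-recall = mean = (0.5000 + 1.0000 + 0.5000 + 0.6667) / 4 = 0.667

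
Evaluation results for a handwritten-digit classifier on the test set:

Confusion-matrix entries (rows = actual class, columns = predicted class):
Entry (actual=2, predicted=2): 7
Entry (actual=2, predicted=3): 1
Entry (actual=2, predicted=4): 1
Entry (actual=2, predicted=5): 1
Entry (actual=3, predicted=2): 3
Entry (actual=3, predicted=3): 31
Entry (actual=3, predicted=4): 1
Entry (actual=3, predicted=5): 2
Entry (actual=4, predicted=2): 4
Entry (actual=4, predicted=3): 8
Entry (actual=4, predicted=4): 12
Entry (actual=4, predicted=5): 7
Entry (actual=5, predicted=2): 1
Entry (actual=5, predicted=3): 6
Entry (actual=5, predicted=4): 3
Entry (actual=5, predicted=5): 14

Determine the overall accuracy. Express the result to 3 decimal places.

Accuracy = trace / total = (7+31+12+14=64) / 102 = 64/102 = 0.627

0.627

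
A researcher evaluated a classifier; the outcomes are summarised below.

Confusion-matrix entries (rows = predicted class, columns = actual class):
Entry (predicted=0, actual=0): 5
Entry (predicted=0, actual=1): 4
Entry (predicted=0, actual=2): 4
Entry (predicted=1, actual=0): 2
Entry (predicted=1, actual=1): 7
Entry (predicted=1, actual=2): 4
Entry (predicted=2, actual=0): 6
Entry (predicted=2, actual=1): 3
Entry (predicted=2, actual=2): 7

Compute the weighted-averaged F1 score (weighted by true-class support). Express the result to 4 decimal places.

Per-class F1 score (2·TP/(2·TP+FP+FN)):
  0: TP=5, FP=4+4=8, FN=2+6=8 → 10/26 = 0.38462
  1: TP=7, FP=2+4=6, FN=4+3=7 → 14/27 = 0.51852
  2: TP=7, FP=6+3=9, FN=4+4=8 → 14/31 = 0.45161
Weighted-F1 score = Σ (supportᵢ/N)·F1 scoreᵢ with N=42: (13/42)·0.38462 + (14/42)·0.51852 + (15/42)·0.45161 = 0.4532

0.4532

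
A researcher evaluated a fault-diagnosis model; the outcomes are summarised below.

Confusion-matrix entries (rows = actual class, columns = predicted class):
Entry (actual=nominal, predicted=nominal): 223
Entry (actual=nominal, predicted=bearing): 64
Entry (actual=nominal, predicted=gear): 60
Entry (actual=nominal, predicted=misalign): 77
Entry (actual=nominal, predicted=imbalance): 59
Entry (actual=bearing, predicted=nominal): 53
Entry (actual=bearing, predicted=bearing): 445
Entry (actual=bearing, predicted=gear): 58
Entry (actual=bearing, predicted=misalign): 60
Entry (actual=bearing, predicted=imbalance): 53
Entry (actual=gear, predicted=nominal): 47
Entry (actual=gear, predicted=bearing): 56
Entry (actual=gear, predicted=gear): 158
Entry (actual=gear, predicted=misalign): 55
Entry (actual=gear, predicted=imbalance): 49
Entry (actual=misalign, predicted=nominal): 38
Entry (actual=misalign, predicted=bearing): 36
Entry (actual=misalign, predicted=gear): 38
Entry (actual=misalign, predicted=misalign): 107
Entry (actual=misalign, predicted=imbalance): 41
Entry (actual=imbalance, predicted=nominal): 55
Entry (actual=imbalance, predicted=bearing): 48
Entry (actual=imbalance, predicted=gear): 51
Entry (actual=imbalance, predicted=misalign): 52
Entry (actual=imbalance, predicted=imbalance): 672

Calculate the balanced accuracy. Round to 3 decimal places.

Balanced accuracy = mean of per-class recall.
  nominal: recall = 223/483 = 0.4617
  bearing: recall = 445/669 = 0.6652
  gear: recall = 158/365 = 0.4329
  misalign: recall = 107/260 = 0.4115
  imbalance: recall = 672/878 = 0.7654
Mean = (0.4617 + 0.6652 + 0.4329 + 0.4115 + 0.7654) / 5 = 0.547

0.547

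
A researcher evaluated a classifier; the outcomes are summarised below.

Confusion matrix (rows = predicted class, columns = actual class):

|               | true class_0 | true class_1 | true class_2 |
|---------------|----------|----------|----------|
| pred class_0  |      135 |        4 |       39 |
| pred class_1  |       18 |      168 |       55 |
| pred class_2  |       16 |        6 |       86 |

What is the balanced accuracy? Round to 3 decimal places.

Balanced accuracy = mean of per-class recall.
  class_0: recall = 135/169 = 0.7988
  class_1: recall = 168/178 = 0.9438
  class_2: recall = 86/180 = 0.4778
Mean = (0.7988 + 0.9438 + 0.4778) / 3 = 0.740

0.740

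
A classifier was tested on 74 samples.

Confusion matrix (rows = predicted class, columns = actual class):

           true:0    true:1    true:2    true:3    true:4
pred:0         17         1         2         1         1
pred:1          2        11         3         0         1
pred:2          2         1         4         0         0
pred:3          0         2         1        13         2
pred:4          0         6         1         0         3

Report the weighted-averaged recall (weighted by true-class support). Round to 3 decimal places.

0.649

Per-class recall (TP/(TP+FN)):
  0: TP=17, FN=2+2+0+0=4 → 17/21 = 0.8095
  1: TP=11, FN=1+1+2+6=10 → 11/21 = 0.5238
  2: TP=4, FN=2+3+1+1=7 → 4/11 = 0.3636
  3: TP=13, FN=1+0+0+0=1 → 13/14 = 0.9286
  4: TP=3, FN=1+1+0+2=4 → 3/7 = 0.4286
Weighted-recall = Σ (supportᵢ/N)·recallᵢ with N=74: (21/74)·0.8095 + (21/74)·0.5238 + (11/74)·0.3636 + (14/74)·0.9286 + (7/74)·0.4286 = 0.649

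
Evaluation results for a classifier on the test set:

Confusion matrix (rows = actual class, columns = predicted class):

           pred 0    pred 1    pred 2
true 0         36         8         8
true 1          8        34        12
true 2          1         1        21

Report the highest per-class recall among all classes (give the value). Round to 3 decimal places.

0.913

Per-class recall (TP/(TP+FN)):
  0: TP=36, FN=8+8=16 → 36/52 = 0.6923
  1: TP=34, FN=8+12=20 → 34/54 = 0.6296
  2: TP=21, FN=1+1=2 → 21/23 = 0.9130
Highest is class '2' with recall = 0.913.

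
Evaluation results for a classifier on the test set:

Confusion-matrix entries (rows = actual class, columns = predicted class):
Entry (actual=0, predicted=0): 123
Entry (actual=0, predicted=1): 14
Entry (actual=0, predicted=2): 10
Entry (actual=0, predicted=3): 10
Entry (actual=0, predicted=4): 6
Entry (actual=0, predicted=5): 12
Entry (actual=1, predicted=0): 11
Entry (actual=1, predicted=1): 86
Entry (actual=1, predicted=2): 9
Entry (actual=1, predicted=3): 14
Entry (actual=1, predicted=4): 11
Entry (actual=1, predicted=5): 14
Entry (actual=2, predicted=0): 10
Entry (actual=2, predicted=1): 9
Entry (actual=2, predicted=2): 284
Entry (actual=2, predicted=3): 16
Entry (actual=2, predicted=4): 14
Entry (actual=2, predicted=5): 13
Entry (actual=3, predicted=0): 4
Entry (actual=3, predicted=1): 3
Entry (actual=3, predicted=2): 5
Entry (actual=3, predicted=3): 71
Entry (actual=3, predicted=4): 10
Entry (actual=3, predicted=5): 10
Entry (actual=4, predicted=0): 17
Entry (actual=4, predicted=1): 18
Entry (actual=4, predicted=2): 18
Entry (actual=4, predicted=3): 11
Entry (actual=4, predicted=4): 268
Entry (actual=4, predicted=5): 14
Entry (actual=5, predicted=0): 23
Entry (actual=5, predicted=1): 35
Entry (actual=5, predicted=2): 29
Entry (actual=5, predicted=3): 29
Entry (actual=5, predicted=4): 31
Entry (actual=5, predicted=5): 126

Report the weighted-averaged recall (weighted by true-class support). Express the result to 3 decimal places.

Per-class recall (TP/(TP+FN)):
  0: TP=123, FN=14+10+10+6+12=52 → 123/175 = 0.7029
  1: TP=86, FN=11+9+14+11+14=59 → 86/145 = 0.5931
  2: TP=284, FN=10+9+16+14+13=62 → 284/346 = 0.8208
  3: TP=71, FN=4+3+5+10+10=32 → 71/103 = 0.6893
  4: TP=268, FN=17+18+18+11+14=78 → 268/346 = 0.7746
  5: TP=126, FN=23+35+29+29+31=147 → 126/273 = 0.4615
Weighted-recall = Σ (supportᵢ/N)·recallᵢ with N=1388: (175/1388)·0.7029 + (145/1388)·0.5931 + (346/1388)·0.8208 + (103/1388)·0.6893 + (346/1388)·0.7746 + (273/1388)·0.4615 = 0.690

0.690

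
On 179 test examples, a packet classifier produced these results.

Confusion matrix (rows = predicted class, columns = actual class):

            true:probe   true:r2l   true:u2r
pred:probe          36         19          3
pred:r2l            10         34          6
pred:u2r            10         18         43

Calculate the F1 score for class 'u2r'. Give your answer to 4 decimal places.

Take TP from the diagonal, FP from the rest of the 'u2r' prediction marginal, FN from the rest of the 'u2r' actual marginal.
F1 score = 2·TP/(2·TP+FP+FN).
u2r: TP=43, FP=10+18=28, FN=3+6=9 → 86/123 = 0.69919

0.6992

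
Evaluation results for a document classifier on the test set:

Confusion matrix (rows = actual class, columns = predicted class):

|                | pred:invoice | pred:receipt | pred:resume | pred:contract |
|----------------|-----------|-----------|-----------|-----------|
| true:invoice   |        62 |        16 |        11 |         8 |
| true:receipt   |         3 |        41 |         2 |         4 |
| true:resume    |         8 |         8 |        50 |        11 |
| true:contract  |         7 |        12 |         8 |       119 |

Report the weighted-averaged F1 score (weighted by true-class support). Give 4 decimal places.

Per-class F1 score (2·TP/(2·TP+FP+FN)):
  invoice: TP=62, FP=3+8+7=18, FN=16+11+8=35 → 124/177 = 0.70056
  receipt: TP=41, FP=16+8+12=36, FN=3+2+4=9 → 82/127 = 0.64567
  resume: TP=50, FP=11+2+8=21, FN=8+8+11=27 → 100/148 = 0.67568
  contract: TP=119, FP=8+4+11=23, FN=7+12+8=27 → 238/288 = 0.82639
Weighted-F1 score = Σ (supportᵢ/N)·F1 scoreᵢ with N=370: (97/370)·0.70056 + (50/370)·0.64567 + (77/370)·0.67568 + (146/370)·0.82639 = 0.7376

0.7376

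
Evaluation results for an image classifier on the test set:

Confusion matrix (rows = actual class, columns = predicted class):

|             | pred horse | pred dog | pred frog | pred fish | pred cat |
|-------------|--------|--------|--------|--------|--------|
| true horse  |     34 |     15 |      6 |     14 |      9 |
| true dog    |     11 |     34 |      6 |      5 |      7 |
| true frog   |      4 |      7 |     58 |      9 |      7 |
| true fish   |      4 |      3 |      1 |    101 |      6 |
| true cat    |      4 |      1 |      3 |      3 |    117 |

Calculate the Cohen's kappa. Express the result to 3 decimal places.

0.658

Observed agreement pₒ = trace/N = 344/469 = 0.7335
Expected agreement pₑ = Σ (rowᵢ·colᵢ)/N² = (78·57 + 63·60 + 85·74 + 115·132 + 128·146)/469² = 0.2200
κ = (pₒ − pₑ)/(1 − pₑ) = (0.7335 − 0.2200)/(1 − 0.2200) = 0.658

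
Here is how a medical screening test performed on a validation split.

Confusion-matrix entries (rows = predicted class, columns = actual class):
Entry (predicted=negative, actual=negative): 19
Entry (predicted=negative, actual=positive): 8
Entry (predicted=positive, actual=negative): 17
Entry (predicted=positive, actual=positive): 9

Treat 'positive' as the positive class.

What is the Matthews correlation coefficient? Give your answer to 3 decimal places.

0.053

MCC = (TP·TN − FP·FN) / √((TP+FP)(TP+FN)(TN+FP)(TN+FN))
Numerator = 9·19 − 17·8 = 35
Denominator = √(26·17·36·27) = √429624 = 655.4571
MCC = 35 / 655.4571 = 0.053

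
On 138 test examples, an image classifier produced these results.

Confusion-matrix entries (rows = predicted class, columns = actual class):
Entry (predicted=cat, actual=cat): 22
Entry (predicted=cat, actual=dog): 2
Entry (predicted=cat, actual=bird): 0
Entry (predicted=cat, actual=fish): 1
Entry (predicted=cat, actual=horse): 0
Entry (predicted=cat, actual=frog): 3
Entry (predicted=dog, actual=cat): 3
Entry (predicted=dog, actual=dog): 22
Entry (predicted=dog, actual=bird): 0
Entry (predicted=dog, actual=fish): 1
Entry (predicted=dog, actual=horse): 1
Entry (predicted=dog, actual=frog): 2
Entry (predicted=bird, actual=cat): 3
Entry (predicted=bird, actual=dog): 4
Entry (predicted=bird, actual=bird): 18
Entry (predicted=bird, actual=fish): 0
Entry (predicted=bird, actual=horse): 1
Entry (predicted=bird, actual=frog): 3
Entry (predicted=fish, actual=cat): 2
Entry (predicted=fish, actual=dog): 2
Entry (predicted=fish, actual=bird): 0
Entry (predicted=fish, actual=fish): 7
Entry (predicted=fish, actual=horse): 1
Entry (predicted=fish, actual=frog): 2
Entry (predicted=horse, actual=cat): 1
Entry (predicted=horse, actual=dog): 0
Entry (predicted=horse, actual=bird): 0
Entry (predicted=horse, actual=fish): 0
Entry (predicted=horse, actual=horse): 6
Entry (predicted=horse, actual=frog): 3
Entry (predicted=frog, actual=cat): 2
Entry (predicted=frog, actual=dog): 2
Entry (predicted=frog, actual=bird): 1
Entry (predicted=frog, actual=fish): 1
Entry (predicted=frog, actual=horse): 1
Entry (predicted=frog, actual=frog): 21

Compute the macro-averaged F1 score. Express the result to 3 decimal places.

0.676

Per-class F1 score (2·TP/(2·TP+FP+FN)):
  cat: TP=22, FP=2+0+1+0+3=6, FN=3+3+2+1+2=11 → 44/61 = 0.7213
  dog: TP=22, FP=3+0+1+1+2=7, FN=2+4+2+0+2=10 → 44/61 = 0.7213
  bird: TP=18, FP=3+4+0+1+3=11, FN=0+0+0+0+1=1 → 36/48 = 0.7500
  fish: TP=7, FP=2+2+0+1+2=7, FN=1+1+0+0+1=3 → 14/24 = 0.5833
  horse: TP=6, FP=1+0+0+0+3=4, FN=0+1+1+1+1=4 → 12/20 = 0.6000
  frog: TP=21, FP=2+2+1+1+1=7, FN=3+2+3+2+3=13 → 42/62 = 0.6774
Macro-F1 score = mean = (0.7213 + 0.7213 + 0.7500 + 0.5833 + 0.6000 + 0.6774) / 6 = 0.676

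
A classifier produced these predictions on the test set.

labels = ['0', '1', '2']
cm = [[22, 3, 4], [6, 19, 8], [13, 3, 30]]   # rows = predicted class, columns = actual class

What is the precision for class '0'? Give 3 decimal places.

precision = TP/(TP+FP).
0: TP=22, FP=3+4=7 → 22/29 = 0.7586

0.759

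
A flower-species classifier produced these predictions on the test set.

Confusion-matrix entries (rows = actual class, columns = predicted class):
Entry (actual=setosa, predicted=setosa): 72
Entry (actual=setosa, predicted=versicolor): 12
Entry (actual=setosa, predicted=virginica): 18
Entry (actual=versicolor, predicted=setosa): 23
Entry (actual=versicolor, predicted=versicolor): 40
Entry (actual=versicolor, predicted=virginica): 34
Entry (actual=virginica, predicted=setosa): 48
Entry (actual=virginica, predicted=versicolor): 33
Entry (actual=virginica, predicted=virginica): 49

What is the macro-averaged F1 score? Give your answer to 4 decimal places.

0.4839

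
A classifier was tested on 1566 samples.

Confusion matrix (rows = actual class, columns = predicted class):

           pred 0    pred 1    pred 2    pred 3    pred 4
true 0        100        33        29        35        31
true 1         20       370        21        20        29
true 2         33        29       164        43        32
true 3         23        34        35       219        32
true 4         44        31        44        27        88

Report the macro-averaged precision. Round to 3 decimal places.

Per-class precision (TP/(TP+FP)):
  0: TP=100, FP=20+33+23+44=120 → 100/220 = 0.4545
  1: TP=370, FP=33+29+34+31=127 → 370/497 = 0.7445
  2: TP=164, FP=29+21+35+44=129 → 164/293 = 0.5597
  3: TP=219, FP=35+20+43+27=125 → 219/344 = 0.6366
  4: TP=88, FP=31+29+32+32=124 → 88/212 = 0.4151
Macro-precision = mean = (0.4545 + 0.7445 + 0.5597 + 0.6366 + 0.4151) / 5 = 0.562

0.562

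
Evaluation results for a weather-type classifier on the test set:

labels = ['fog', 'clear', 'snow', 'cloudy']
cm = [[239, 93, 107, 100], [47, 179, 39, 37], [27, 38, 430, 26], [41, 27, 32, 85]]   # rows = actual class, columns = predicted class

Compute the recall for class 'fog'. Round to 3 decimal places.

Take TP from the diagonal, FP from the rest of the 'fog' prediction marginal, FN from the rest of the 'fog' actual marginal.
recall = TP/(TP+FN).
fog: TP=239, FN=93+107+100=300 → 239/539 = 0.4434

0.443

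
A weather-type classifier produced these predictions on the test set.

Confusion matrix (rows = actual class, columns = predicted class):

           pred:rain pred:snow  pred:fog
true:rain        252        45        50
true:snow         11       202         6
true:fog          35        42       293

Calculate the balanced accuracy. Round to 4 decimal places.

0.8135

Balanced accuracy = mean of per-class recall.
  rain: recall = 252/347 = 0.72622
  snow: recall = 202/219 = 0.92237
  fog: recall = 293/370 = 0.79189
Mean = (0.72622 + 0.92237 + 0.79189) / 3 = 0.8135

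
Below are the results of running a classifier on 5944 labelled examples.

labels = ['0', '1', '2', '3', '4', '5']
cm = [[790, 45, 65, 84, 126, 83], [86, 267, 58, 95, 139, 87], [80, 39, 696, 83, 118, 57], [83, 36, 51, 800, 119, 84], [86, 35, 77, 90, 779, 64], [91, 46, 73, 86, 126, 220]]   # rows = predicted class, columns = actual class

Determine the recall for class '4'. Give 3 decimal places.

0.554

Take TP from the diagonal, FP from the rest of the '4' prediction marginal, FN from the rest of the '4' actual marginal.
recall = TP/(TP+FN).
4: TP=779, FN=126+139+118+119+126=628 → 779/1407 = 0.5537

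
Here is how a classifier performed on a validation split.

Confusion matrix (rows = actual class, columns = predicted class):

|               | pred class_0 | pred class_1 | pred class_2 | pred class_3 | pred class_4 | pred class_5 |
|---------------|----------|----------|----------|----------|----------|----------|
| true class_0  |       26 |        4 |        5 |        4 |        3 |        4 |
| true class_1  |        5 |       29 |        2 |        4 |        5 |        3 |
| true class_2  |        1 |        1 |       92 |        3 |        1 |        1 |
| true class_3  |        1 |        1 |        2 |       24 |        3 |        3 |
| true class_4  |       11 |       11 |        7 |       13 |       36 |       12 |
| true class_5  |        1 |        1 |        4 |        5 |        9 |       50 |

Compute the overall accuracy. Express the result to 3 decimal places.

0.664

Accuracy = trace / total = (26+29+92+24+36+50=257) / 387 = 257/387 = 0.664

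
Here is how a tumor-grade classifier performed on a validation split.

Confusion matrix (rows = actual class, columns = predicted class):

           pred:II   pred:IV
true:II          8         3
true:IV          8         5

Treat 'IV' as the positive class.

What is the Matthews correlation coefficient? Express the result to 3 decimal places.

MCC = (TP·TN − FP·FN) / √((TP+FP)(TP+FN)(TN+FP)(TN+FN))
Numerator = 5·8 − 3·8 = 16
Denominator = √(8·13·11·16) = √18304 = 135.2923
MCC = 16 / 135.2923 = 0.118

0.118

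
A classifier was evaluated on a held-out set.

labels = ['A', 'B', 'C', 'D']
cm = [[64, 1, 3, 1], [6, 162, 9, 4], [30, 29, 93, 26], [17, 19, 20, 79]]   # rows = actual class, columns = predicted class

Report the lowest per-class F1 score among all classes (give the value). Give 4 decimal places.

Per-class F1 score (2·TP/(2·TP+FP+FN)):
  A: TP=64, FP=6+30+17=53, FN=1+3+1=5 → 128/186 = 0.68817
  B: TP=162, FP=1+29+19=49, FN=6+9+4=19 → 324/392 = 0.82653
  C: TP=93, FP=3+9+20=32, FN=30+29+26=85 → 186/303 = 0.61386
  D: TP=79, FP=1+4+26=31, FN=17+19+20=56 → 158/245 = 0.64490
Lowest is class 'C' with F1 score = 0.6139.

0.6139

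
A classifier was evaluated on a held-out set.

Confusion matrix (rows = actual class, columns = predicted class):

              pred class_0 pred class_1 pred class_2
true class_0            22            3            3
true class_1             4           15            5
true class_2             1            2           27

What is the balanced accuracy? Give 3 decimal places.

0.770

Balanced accuracy = mean of per-class recall.
  class_0: recall = 22/28 = 0.7857
  class_1: recall = 15/24 = 0.6250
  class_2: recall = 27/30 = 0.9000
Mean = (0.7857 + 0.6250 + 0.9000) / 3 = 0.770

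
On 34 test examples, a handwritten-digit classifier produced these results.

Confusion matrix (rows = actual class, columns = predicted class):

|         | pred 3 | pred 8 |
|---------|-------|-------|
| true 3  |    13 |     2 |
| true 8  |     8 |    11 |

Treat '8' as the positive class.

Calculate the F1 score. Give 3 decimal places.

0.688

Precision = TP/(TP+FP) = 11/13 = 0.8462
Recall = TP/(TP+FN) = 11/19 = 0.5789
F1 = 2·TP/(2·TP+FP+FN) = 22/32 = 0.688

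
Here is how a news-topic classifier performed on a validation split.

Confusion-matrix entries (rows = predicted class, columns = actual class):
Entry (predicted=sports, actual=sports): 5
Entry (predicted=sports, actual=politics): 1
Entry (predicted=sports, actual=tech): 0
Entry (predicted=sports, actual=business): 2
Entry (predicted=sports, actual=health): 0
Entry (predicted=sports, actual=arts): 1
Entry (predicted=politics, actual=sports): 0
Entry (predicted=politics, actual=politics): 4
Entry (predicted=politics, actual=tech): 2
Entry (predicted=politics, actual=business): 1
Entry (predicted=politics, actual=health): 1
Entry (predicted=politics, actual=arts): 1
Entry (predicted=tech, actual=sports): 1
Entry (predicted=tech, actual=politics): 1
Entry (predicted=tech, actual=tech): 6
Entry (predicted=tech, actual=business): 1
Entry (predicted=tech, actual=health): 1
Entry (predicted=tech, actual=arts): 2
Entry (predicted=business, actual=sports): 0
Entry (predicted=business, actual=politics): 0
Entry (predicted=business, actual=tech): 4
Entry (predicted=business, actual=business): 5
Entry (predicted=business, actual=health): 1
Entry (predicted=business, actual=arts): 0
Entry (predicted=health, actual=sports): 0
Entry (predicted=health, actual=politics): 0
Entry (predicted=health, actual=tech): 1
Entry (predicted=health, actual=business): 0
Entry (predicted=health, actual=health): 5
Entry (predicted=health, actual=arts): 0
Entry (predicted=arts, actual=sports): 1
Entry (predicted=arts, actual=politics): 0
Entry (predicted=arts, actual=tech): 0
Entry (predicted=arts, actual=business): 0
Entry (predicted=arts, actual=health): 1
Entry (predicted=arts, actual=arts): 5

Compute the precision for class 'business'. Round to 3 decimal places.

Treat 'business' as positive and all other classes as negative.
precision = TP/(TP+FP).
business: TP=5, FP=0+0+4+1+0=5 → 5/10 = 0.5000

0.500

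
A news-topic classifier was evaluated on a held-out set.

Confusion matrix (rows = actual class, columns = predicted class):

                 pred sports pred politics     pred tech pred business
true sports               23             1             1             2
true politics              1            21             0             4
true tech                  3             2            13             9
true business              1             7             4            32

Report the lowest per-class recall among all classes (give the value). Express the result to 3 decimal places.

0.481

Per-class recall (TP/(TP+FN)):
  sports: TP=23, FN=1+1+2=4 → 23/27 = 0.8519
  politics: TP=21, FN=1+0+4=5 → 21/26 = 0.8077
  tech: TP=13, FN=3+2+9=14 → 13/27 = 0.4815
  business: TP=32, FN=1+7+4=12 → 32/44 = 0.7273
Lowest is class 'tech' with recall = 0.481.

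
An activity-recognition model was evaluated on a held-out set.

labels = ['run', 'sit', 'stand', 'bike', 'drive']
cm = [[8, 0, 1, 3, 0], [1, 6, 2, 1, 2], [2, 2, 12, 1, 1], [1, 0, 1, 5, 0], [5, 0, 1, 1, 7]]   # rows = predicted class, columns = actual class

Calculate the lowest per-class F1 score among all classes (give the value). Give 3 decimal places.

0.552

Per-class F1 score (2·TP/(2·TP+FP+FN)):
  run: TP=8, FP=0+1+3+0=4, FN=1+2+1+5=9 → 16/29 = 0.5517
  sit: TP=6, FP=1+2+1+2=6, FN=0+2+0+0=2 → 12/20 = 0.6000
  stand: TP=12, FP=2+2+1+1=6, FN=1+2+1+1=5 → 24/35 = 0.6857
  bike: TP=5, FP=1+0+1+0=2, FN=3+1+1+1=6 → 10/18 = 0.5556
  drive: TP=7, FP=5+0+1+1=7, FN=0+2+1+0=3 → 14/24 = 0.5833
Lowest is class 'run' with F1 score = 0.552.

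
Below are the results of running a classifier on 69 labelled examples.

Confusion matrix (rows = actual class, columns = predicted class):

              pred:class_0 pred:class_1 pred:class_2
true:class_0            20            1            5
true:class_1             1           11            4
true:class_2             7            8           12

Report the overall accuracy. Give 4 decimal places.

Accuracy = trace / total = (20+11+12=43) / 69 = 43/69 = 0.6232

0.6232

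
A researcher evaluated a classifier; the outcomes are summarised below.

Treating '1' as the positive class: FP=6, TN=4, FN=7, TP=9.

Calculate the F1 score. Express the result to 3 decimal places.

0.581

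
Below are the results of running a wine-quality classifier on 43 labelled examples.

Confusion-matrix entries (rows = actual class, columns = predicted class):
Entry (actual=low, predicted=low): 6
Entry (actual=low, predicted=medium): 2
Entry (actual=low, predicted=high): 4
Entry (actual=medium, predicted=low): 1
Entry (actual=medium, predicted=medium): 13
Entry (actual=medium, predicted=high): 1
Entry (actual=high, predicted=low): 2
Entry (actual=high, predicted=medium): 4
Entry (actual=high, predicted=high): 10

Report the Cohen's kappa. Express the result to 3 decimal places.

0.505

Observed agreement pₒ = trace/N = 29/43 = 0.6744
Expected agreement pₑ = Σ (rowᵢ·colᵢ)/N² = (12·9 + 15·19 + 16·15)/43² = 0.3423
κ = (pₒ − pₑ)/(1 − pₑ) = (0.6744 − 0.3423)/(1 − 0.3423) = 0.505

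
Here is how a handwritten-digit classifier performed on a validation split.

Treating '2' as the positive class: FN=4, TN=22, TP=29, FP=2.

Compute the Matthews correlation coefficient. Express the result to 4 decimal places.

0.7885

MCC = (TP·TN − FP·FN) / √((TP+FP)(TP+FN)(TN+FP)(TN+FN))
Numerator = 29·22 − 2·4 = 630
Denominator = √(31·33·24·26) = √638352 = 798.9693
MCC = 630 / 798.9693 = 0.7885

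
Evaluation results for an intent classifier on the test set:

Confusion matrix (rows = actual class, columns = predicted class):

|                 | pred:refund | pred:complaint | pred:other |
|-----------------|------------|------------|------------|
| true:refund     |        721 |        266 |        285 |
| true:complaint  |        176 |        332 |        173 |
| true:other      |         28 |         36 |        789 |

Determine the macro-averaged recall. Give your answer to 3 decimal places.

0.660

Per-class recall (TP/(TP+FN)):
  refund: TP=721, FN=266+285=551 → 721/1272 = 0.5668
  complaint: TP=332, FN=176+173=349 → 332/681 = 0.4875
  other: TP=789, FN=28+36=64 → 789/853 = 0.9250
Macro-recall = mean = (0.5668 + 0.4875 + 0.9250) / 3 = 0.660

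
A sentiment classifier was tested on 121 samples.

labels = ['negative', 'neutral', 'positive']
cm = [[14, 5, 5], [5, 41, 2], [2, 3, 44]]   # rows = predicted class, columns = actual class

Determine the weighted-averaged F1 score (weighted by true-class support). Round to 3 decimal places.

Per-class F1 score (2·TP/(2·TP+FP+FN)):
  negative: TP=14, FP=5+5=10, FN=5+2=7 → 28/45 = 0.6222
  neutral: TP=41, FP=5+2=7, FN=5+3=8 → 82/97 = 0.8454
  positive: TP=44, FP=2+3=5, FN=5+2=7 → 88/100 = 0.8800
Weighted-F1 score = Σ (supportᵢ/N)·F1 scoreᵢ with N=121: (21/121)·0.6222 + (49/121)·0.8454 + (51/121)·0.8800 = 0.821

0.821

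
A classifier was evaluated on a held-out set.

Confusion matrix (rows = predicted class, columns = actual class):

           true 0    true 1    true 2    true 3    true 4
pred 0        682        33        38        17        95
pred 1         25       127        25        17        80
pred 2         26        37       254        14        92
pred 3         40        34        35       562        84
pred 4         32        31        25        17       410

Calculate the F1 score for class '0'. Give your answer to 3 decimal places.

0.817

Take TP from the diagonal, FP from the rest of the '0' prediction marginal, FN from the rest of the '0' actual marginal.
F1 score = 2·TP/(2·TP+FP+FN).
0: TP=682, FP=33+38+17+95=183, FN=25+26+40+32=123 → 1364/1670 = 0.8168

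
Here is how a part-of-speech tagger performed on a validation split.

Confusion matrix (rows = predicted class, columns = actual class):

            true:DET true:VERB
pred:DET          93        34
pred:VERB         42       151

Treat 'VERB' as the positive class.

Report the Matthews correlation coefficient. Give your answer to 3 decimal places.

0.510

MCC = (TP·TN − FP·FN) / √((TP+FP)(TP+FN)(TN+FP)(TN+FN))
Numerator = 151·93 − 42·34 = 12615
Denominator = √(193·185·135·127) = √612162225 = 24741.9123
MCC = 12615 / 24741.9123 = 0.510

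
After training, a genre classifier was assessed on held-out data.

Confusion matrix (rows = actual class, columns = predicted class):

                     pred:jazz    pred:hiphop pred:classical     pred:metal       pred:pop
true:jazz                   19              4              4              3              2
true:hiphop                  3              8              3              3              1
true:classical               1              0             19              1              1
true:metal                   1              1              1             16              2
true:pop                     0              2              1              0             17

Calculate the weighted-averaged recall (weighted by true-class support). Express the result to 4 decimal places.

Per-class recall (TP/(TP+FN)):
  jazz: TP=19, FN=4+4+3+2=13 → 19/32 = 0.59375
  hiphop: TP=8, FN=3+3+3+1=10 → 8/18 = 0.44444
  classical: TP=19, FN=1+0+1+1=3 → 19/22 = 0.86364
  metal: TP=16, FN=1+1+1+2=5 → 16/21 = 0.76190
  pop: TP=17, FN=0+2+1+0=3 → 17/20 = 0.85000
Weighted-recall = Σ (supportᵢ/N)·recallᵢ with N=113: (32/113)·0.59375 + (18/113)·0.44444 + (22/113)·0.86364 + (21/113)·0.76190 + (20/113)·0.85000 = 0.6991

0.6991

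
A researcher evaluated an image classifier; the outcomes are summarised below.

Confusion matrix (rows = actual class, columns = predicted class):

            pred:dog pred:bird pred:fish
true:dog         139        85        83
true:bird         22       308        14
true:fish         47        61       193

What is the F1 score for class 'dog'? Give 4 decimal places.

0.5398

Take TP from the diagonal, FP from the rest of the 'dog' prediction marginal, FN from the rest of the 'dog' actual marginal.
F1 score = 2·TP/(2·TP+FP+FN).
dog: TP=139, FP=22+47=69, FN=85+83=168 → 278/515 = 0.53981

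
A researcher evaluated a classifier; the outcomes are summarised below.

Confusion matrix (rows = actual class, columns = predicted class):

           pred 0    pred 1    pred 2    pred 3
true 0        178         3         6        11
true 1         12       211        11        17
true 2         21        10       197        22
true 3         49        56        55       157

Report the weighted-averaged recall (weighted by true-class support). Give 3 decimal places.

0.731

Per-class recall (TP/(TP+FN)):
  0: TP=178, FN=3+6+11=20 → 178/198 = 0.8990
  1: TP=211, FN=12+11+17=40 → 211/251 = 0.8406
  2: TP=197, FN=21+10+22=53 → 197/250 = 0.7880
  3: TP=157, FN=49+56+55=160 → 157/317 = 0.4953
Weighted-recall = Σ (supportᵢ/N)·recallᵢ with N=1016: (198/1016)·0.8990 + (251/1016)·0.8406 + (250/1016)·0.7880 + (317/1016)·0.4953 = 0.731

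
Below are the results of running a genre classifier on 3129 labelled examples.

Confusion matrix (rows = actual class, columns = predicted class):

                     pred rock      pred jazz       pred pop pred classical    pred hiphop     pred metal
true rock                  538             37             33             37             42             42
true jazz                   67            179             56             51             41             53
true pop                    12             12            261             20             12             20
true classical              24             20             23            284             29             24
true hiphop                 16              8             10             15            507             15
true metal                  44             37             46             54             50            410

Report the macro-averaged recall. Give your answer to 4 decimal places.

0.6906

Per-class recall (TP/(TP+FN)):
  rock: TP=538, FN=37+33+37+42+42=191 → 538/729 = 0.73800
  jazz: TP=179, FN=67+56+51+41+53=268 → 179/447 = 0.40045
  pop: TP=261, FN=12+12+20+12+20=76 → 261/337 = 0.77448
  classical: TP=284, FN=24+20+23+29+24=120 → 284/404 = 0.70297
  hiphop: TP=507, FN=16+8+10+15+15=64 → 507/571 = 0.88792
  metal: TP=410, FN=44+37+46+54+50=231 → 410/641 = 0.63963
Macro-recall = mean = (0.73800 + 0.40045 + 0.77448 + 0.70297 + 0.88792 + 0.63963) / 6 = 0.6906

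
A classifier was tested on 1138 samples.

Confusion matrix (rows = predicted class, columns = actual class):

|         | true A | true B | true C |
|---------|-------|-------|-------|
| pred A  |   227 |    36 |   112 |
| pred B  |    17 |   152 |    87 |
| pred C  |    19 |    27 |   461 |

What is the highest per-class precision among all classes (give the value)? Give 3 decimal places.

Per-class precision (TP/(TP+FP)):
  A: TP=227, FP=36+112=148 → 227/375 = 0.6053
  B: TP=152, FP=17+87=104 → 152/256 = 0.5938
  C: TP=461, FP=19+27=46 → 461/507 = 0.9093
Highest is class 'C' with precision = 0.909.

0.909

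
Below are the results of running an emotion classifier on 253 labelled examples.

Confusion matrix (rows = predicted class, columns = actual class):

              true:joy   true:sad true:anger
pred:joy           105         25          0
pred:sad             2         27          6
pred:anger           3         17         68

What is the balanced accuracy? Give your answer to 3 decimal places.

Balanced accuracy = mean of per-class recall.
  joy: recall = 105/110 = 0.9545
  sad: recall = 27/69 = 0.3913
  anger: recall = 68/74 = 0.9189
Mean = (0.9545 + 0.3913 + 0.9189) / 3 = 0.755

0.755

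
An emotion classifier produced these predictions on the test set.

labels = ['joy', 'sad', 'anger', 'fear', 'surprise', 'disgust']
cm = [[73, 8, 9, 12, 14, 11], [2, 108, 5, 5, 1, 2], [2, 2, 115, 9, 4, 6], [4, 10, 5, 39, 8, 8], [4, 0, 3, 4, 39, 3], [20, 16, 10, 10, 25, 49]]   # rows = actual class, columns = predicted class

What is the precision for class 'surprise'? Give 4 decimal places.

precision = TP/(TP+FP).
surprise: TP=39, FP=14+1+4+8+25=52 → 39/91 = 0.42857

0.4286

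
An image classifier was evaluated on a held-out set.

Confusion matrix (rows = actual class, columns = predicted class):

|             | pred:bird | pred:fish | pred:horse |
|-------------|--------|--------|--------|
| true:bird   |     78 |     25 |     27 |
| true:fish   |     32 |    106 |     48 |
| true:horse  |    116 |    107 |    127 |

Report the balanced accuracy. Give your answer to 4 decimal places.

0.5109

Balanced accuracy = mean of per-class recall.
  bird: recall = 78/130 = 0.60000
  fish: recall = 106/186 = 0.56989
  horse: recall = 127/350 = 0.36286
Mean = (0.60000 + 0.56989 + 0.36286) / 3 = 0.5109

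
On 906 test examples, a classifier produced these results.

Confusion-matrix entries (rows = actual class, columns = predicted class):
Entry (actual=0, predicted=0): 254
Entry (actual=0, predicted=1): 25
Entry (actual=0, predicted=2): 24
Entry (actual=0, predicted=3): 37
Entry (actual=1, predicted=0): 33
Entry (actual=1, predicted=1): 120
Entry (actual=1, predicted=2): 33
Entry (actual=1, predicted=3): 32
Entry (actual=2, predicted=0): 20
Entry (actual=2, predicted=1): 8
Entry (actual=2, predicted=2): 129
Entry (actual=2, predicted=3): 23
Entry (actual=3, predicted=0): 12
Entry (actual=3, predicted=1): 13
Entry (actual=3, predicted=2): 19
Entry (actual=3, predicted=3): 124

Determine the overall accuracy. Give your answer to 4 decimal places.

0.6921

Accuracy = trace / total = (254+120+129+124=627) / 906 = 627/906 = 0.6921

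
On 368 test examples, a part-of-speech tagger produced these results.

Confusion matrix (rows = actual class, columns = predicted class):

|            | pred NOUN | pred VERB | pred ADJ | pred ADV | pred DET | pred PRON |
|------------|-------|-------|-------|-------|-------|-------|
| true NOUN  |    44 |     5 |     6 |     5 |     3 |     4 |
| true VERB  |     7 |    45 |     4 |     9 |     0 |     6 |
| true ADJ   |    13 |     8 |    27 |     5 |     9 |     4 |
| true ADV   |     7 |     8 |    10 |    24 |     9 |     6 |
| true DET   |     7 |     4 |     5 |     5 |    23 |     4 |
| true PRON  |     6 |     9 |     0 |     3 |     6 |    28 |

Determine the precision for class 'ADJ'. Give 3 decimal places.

0.519

Treat 'ADJ' as positive and all other classes as negative.
precision = TP/(TP+FP).
ADJ: TP=27, FP=6+4+10+5+0=25 → 27/52 = 0.5192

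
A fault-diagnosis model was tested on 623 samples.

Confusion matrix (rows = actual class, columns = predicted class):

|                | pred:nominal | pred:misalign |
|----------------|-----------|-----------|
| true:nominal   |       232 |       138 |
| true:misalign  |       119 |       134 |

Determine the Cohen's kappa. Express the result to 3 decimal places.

0.155

Observed agreement pₒ = trace/N = 366/623 = 0.5875
Expected agreement pₑ = Σ (rowᵢ·colᵢ)/N² = (370·351 + 253·272)/623² = 0.5119
κ = (pₒ − pₑ)/(1 − pₑ) = (0.5875 − 0.5119)/(1 − 0.5119) = 0.155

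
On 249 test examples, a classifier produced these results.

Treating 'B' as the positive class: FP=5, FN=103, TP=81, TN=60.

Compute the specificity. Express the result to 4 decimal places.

Specificity = TN/(TN+FP) = 60/(60+5) = 0.9231

0.9231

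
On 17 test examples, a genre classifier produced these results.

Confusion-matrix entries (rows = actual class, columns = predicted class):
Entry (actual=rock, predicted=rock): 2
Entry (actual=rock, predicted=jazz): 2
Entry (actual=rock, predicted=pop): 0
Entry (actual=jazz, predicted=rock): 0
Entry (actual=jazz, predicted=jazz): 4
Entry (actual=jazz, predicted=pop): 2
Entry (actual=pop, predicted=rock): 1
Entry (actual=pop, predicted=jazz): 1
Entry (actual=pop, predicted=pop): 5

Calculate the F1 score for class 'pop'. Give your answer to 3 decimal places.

0.714

Treat 'pop' as positive and all other classes as negative.
F1 score = 2·TP/(2·TP+FP+FN).
pop: TP=5, FP=0+2=2, FN=1+1=2 → 10/14 = 0.7143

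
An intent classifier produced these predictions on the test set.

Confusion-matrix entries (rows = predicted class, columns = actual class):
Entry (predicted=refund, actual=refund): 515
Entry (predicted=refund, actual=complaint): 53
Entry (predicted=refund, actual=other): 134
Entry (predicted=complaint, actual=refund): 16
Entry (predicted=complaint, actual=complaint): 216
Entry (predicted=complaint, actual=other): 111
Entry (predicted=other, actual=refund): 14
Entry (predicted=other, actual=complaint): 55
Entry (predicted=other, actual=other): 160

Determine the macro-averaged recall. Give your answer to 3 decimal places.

Per-class recall (TP/(TP+FN)):
  refund: TP=515, FN=16+14=30 → 515/545 = 0.9450
  complaint: TP=216, FN=53+55=108 → 216/324 = 0.6667
  other: TP=160, FN=134+111=245 → 160/405 = 0.3951
Macro-recall = mean = (0.9450 + 0.6667 + 0.3951) / 3 = 0.669

0.669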